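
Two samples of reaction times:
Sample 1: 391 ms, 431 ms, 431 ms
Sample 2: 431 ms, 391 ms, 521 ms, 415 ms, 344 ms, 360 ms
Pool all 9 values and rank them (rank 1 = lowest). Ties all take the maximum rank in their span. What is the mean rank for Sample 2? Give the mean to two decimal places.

4.83

Sorted (ascending): 344, 360, 391, 391, 415, 431, 431, 431, 521
The 2 values of 391 occupy positions 3–4 → each gets rank 4.
The 3 values of 431 occupy positions 6–8 → each gets rank 8.
Sample 2 values → pooled ranks: 431→8, 391→4, 521→9, 415→5, 344→1, 360→2
Mean rank = (8 + 4 + 9 + 5 + 1 + 2) / 6 = 4.83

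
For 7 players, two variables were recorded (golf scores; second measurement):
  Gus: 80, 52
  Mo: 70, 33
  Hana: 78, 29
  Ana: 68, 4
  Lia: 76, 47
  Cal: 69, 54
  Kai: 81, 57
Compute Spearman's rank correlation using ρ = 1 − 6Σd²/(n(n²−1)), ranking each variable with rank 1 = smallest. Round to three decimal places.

Ranks of variable 1: 6, 3, 5, 1, 4, 2, 7
Ranks of variable 2: 5, 3, 2, 1, 4, 6, 7
d = r₁ − r₂: 1, 0, 3, 0, 0, -4, 0
d²: 1, 0, 9, 0, 0, 16, 0; Σd² = 26
ρ = 1 − 6·26/(7·48) = 1 − 156/336 = 0.536

0.536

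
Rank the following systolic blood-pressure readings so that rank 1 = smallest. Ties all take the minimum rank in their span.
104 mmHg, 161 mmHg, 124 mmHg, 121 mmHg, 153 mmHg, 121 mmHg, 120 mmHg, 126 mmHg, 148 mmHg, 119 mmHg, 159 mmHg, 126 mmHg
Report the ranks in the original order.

Sorted (ascending): 104, 119, 120, 121, 121, 124, 126, 126, 148, 153, 159, 161
The 2 values of 121 occupy positions 4–5 → each gets rank 4.
The 2 values of 126 occupy positions 7–8 → each gets rank 7.

1, 12, 6, 4, 10, 4, 3, 7, 9, 2, 11, 7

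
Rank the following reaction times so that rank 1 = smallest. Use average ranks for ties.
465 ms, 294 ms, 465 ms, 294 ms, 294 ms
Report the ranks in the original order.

Sorted (ascending): 294, 294, 294, 465, 465
The 3 values of 294 occupy positions 1–3 → average rank 2.
The 2 values of 465 occupy positions 4–5 → average rank (4+5)/2 = 4.5.

4.5, 2, 4.5, 2, 2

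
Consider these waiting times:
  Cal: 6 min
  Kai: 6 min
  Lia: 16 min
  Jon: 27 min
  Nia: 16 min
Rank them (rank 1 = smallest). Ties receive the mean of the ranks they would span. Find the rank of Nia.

3.5

Sorted (ascending): 6, 6, 16, 16, 27
The 2 values of 6 occupy positions 1–2 → average rank (1+2)/2 = 1.5.
The 2 values of 16 occupy positions 3–4 → average rank (3+4)/2 = 3.5.
Nia has value 16 min → rank 3.5.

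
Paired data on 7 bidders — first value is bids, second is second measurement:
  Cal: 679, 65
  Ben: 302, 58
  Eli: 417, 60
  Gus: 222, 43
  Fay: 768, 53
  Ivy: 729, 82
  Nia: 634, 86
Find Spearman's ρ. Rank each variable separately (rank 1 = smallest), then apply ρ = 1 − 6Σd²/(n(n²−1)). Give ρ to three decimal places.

0.357

Ranks of variable 1: 5, 2, 3, 1, 7, 6, 4
Ranks of variable 2: 5, 3, 4, 1, 2, 6, 7
d = r₁ − r₂: 0, -1, -1, 0, 5, 0, -3
d²: 0, 1, 1, 0, 25, 0, 9; Σd² = 36
ρ = 1 − 6·36/(7·48) = 1 − 216/336 = 0.357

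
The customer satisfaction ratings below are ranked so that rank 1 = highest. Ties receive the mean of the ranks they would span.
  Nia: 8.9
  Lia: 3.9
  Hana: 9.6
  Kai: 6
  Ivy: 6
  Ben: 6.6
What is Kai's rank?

4.5

Sorted (descending): 9.6, 8.9, 6.6, 6, 6, 3.9
The 2 values of 6 occupy positions 4–5 → average rank (4+5)/2 = 4.5.
Kai has value 6 → rank 4.5.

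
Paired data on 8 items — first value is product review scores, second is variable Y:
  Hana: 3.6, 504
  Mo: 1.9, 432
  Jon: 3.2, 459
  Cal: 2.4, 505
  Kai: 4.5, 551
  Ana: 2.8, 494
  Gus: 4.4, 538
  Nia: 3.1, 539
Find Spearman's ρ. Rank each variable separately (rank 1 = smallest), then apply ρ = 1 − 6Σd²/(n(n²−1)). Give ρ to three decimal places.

Ranks of variable 1: 6, 1, 5, 2, 8, 3, 7, 4
Ranks of variable 2: 4, 1, 2, 5, 8, 3, 6, 7
d = r₁ − r₂: 2, 0, 3, -3, 0, 0, 1, -3
d²: 4, 0, 9, 9, 0, 0, 1, 9; Σd² = 32
ρ = 1 − 6·32/(8·63) = 1 − 192/504 = 0.619

0.619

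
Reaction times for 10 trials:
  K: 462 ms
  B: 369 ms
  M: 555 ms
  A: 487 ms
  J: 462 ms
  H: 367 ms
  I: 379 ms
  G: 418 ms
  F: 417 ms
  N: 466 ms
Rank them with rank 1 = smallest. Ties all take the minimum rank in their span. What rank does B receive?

2

Sorted (ascending): 367, 369, 379, 417, 418, 462, 462, 466, 487, 555
The 2 values of 462 occupy positions 6–7 → each gets rank 6.
B has value 369 ms → rank 2.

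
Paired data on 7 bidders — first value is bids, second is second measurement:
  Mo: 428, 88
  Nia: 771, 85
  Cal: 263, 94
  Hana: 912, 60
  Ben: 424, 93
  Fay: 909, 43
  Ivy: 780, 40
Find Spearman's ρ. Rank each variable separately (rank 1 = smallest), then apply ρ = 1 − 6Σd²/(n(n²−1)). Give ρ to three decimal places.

-0.857

Ranks of variable 1: 3, 4, 1, 7, 2, 6, 5
Ranks of variable 2: 5, 4, 7, 3, 6, 2, 1
d = r₁ − r₂: -2, 0, -6, 4, -4, 4, 4
d²: 4, 0, 36, 16, 16, 16, 16; Σd² = 104
ρ = 1 − 6·104/(7·48) = 1 − 624/336 = -0.857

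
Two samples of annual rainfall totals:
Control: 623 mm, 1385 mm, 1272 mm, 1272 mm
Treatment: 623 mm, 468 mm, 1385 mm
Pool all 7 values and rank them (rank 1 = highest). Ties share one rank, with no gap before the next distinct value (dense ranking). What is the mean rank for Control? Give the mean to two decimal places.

2.00

Sorted (descending): 1385, 1385, 1272, 1272, 623, 623, 468
The 2 values of 1385 share dense rank 1.
The 2 values of 1272 share dense rank 2.
The 2 values of 623 share dense rank 3.
Remaining distinct values take the next consecutive integers.
Control values → pooled ranks: 623→3, 1385→1, 1272→2, 1272→2
Mean rank = (3 + 1 + 2 + 2) / 4 = 2.00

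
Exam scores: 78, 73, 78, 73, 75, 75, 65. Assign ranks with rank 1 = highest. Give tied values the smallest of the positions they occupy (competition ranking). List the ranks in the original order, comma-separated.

Sorted (descending): 78, 78, 75, 75, 73, 73, 65
The 2 values of 78 occupy positions 1–2 → each gets rank 1.
The 2 values of 75 occupy positions 3–4 → each gets rank 3.
The 2 values of 73 occupy positions 5–6 → each gets rank 5.

1, 5, 1, 5, 3, 3, 7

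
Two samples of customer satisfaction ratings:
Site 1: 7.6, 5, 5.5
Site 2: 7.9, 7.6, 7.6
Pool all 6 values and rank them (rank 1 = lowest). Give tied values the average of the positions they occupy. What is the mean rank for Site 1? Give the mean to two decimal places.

2.33

Sorted (ascending): 5, 5.5, 7.6, 7.6, 7.6, 7.9
The 3 values of 7.6 occupy positions 3–5 → average rank 4.
Site 1 values → pooled ranks: 7.6→4, 5→1, 5.5→2
Mean rank = (4 + 1 + 2) / 3 = 2.33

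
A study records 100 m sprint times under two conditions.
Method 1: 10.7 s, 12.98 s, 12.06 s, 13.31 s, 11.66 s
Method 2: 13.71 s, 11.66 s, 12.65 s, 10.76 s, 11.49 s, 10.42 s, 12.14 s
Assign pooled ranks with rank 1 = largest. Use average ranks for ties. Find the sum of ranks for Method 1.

29.5

Sorted (descending): 13.71, 13.31, 12.98, 12.65, 12.14, 12.06, 11.66, 11.66, 11.49, 10.76, 10.7, 10.42
The 2 values of 11.66 occupy positions 7–8 → average rank (7+8)/2 = 7.5.
Method 1 values → pooled ranks: 10.7→11, 12.98→3, 12.06→6, 13.31→2, 11.66→7.5
Rank sum = 11 + 3 + 6 + 2 + 7.5 = 29.5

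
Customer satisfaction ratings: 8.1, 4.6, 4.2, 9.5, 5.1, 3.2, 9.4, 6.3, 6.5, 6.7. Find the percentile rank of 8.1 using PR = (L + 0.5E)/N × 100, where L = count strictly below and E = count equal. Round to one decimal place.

N = 10.
Strictly below 8.1: 7. Equal to 8.1: 1.
PR = (7 + 0.5·1)/10 × 100 = 75.0

75.0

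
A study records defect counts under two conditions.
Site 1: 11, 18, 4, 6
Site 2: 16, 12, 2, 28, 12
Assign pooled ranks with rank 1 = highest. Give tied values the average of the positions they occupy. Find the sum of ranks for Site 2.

22

Sorted (descending): 28, 18, 16, 12, 12, 11, 6, 4, 2
The 2 values of 12 occupy positions 4–5 → average rank (4+5)/2 = 4.5.
Site 2 values → pooled ranks: 16→3, 12→4.5, 2→9, 28→1, 12→4.5
Rank sum = 3 + 4.5 + 9 + 1 + 4.5 = 22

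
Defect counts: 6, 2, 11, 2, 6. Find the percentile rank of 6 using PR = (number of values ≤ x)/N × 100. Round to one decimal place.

80.0

N = 5.
Strictly below 6: 2. Equal to 6: 2.
PR = 4/5 × 100 = 80.0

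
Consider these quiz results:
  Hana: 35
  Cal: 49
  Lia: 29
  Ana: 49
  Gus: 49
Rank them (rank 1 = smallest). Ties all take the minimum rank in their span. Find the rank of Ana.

Sorted (ascending): 29, 35, 49, 49, 49
The 3 values of 49 occupy positions 3–5 → each gets rank 3.
Ana has value 49 → rank 3.

3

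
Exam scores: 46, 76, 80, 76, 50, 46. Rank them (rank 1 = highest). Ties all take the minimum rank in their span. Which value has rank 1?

Sorted (descending): 80, 76, 76, 50, 46, 46
The 2 values of 76 occupy positions 2–3 → each gets rank 2.
The 2 values of 46 occupy positions 5–6 → each gets rank 5.
Rank 1 → value 80.

80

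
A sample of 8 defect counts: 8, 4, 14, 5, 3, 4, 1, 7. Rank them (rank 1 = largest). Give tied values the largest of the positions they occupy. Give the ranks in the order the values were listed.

Sorted (descending): 14, 8, 7, 5, 4, 4, 3, 1
The 2 values of 4 occupy positions 5–6 → each gets rank 6.

2, 6, 1, 4, 7, 6, 8, 3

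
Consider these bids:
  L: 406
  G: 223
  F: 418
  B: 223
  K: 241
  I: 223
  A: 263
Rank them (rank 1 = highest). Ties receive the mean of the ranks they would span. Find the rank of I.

Sorted (descending): 418, 406, 263, 241, 223, 223, 223
The 3 values of 223 occupy positions 5–7 → average rank 6.
I has value 223 → rank 6.

6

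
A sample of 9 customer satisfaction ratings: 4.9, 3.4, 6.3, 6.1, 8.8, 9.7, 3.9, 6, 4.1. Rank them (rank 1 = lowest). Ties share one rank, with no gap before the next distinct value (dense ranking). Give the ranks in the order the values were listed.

Sorted (ascending): 3.4, 3.9, 4.1, 4.9, 6, 6.1, 6.3, 8.8, 9.7
No ties — each value takes its position as its rank.

4, 1, 7, 6, 8, 9, 2, 5, 3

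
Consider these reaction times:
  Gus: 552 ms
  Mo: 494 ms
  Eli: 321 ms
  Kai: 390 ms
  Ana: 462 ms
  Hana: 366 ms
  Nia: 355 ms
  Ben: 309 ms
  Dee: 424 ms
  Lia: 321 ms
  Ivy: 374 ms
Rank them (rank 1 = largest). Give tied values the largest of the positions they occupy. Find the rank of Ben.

Sorted (descending): 552, 494, 462, 424, 390, 374, 366, 355, 321, 321, 309
The 2 values of 321 occupy positions 9–10 → each gets rank 10.
Ben has value 309 ms → rank 11.

11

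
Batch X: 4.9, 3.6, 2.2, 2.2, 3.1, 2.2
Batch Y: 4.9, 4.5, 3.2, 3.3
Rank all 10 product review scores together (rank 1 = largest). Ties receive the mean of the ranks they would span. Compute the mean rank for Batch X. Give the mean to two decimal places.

6.58

Sorted (descending): 4.9, 4.9, 4.5, 3.6, 3.3, 3.2, 3.1, 2.2, 2.2, 2.2
The 2 values of 4.9 occupy positions 1–2 → average rank (1+2)/2 = 1.5.
The 3 values of 2.2 occupy positions 8–10 → average rank 9.
Batch X values → pooled ranks: 4.9→1.5, 3.6→4, 2.2→9, 2.2→9, 3.1→7, 2.2→9
Mean rank = (1.5 + 4 + 9 + 9 + 7 + 9) / 6 = 6.58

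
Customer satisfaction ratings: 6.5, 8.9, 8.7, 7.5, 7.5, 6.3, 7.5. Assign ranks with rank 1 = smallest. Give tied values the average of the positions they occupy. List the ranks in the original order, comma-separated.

Sorted (ascending): 6.3, 6.5, 7.5, 7.5, 7.5, 8.7, 8.9
The 3 values of 7.5 occupy positions 3–5 → average rank 4.

2, 7, 6, 4, 4, 1, 4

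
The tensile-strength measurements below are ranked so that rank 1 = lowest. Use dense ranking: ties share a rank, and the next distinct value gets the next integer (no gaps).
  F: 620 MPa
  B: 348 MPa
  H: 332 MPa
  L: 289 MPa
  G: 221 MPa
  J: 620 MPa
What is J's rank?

5

Sorted (ascending): 221, 289, 332, 348, 620, 620
The 2 values of 620 share dense rank 5.
Remaining distinct values take the next consecutive integers.
J has value 620 MPa → rank 5.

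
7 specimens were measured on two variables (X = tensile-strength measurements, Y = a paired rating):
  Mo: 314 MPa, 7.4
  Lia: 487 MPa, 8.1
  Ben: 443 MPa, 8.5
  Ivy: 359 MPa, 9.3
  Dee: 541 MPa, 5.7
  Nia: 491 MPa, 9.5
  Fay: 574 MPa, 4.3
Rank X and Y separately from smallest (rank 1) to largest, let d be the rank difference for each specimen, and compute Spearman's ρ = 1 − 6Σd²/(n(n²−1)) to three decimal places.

-0.429

Ranks of variable 1: 1, 4, 3, 2, 6, 5, 7
Ranks of variable 2: 3, 4, 5, 6, 2, 7, 1
d = r₁ − r₂: -2, 0, -2, -4, 4, -2, 6
d²: 4, 0, 4, 16, 16, 4, 36; Σd² = 80
ρ = 1 − 6·80/(7·48) = 1 − 480/336 = -0.429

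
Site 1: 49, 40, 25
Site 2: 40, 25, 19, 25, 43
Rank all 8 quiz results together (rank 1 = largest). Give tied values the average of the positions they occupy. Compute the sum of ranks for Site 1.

10.5

Sorted (descending): 49, 43, 40, 40, 25, 25, 25, 19
The 2 values of 40 occupy positions 3–4 → average rank (3+4)/2 = 3.5.
The 3 values of 25 occupy positions 5–7 → average rank 6.
Site 1 values → pooled ranks: 49→1, 40→3.5, 25→6
Rank sum = 1 + 3.5 + 6 = 10.5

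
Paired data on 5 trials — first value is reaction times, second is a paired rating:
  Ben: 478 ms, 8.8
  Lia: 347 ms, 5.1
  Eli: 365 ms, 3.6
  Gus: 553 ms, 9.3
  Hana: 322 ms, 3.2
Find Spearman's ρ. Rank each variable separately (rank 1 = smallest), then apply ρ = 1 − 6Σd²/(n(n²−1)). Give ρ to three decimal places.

0.900

Ranks of variable 1: 4, 2, 3, 5, 1
Ranks of variable 2: 4, 3, 2, 5, 1
d = r₁ − r₂: 0, -1, 1, 0, 0
d²: 0, 1, 1, 0, 0; Σd² = 2
ρ = 1 − 6·2/(5·24) = 1 − 12/120 = 0.900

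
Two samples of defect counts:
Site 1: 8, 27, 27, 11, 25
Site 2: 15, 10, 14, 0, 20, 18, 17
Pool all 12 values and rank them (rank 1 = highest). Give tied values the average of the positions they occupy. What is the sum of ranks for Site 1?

Sorted (descending): 27, 27, 25, 20, 18, 17, 15, 14, 11, 10, 8, 0
The 2 values of 27 occupy positions 1–2 → average rank (1+2)/2 = 1.5.
Site 1 values → pooled ranks: 8→11, 27→1.5, 27→1.5, 11→9, 25→3
Rank sum = 11 + 1.5 + 1.5 + 9 + 3 = 26

26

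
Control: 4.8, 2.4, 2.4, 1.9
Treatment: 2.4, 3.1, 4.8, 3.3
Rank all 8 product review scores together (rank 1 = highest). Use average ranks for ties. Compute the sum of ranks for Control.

Sorted (descending): 4.8, 4.8, 3.3, 3.1, 2.4, 2.4, 2.4, 1.9
The 2 values of 4.8 occupy positions 1–2 → average rank (1+2)/2 = 1.5.
The 3 values of 2.4 occupy positions 5–7 → average rank 6.
Control values → pooled ranks: 4.8→1.5, 2.4→6, 2.4→6, 1.9→8
Rank sum = 1.5 + 6 + 6 + 8 = 21.5

21.5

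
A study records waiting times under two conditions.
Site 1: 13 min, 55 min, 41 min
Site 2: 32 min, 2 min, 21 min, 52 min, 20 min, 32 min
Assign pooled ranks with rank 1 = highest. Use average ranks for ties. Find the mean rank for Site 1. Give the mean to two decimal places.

Sorted (descending): 55, 52, 41, 32, 32, 21, 20, 13, 2
The 2 values of 32 occupy positions 4–5 → average rank (4+5)/2 = 4.5.
Site 1 values → pooled ranks: 13→8, 55→1, 41→3
Mean rank = (8 + 1 + 3) / 3 = 4.00

4.00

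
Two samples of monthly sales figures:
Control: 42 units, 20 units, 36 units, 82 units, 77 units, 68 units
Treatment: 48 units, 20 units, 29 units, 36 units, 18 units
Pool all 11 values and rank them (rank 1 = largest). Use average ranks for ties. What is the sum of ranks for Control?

27

Sorted (descending): 82, 77, 68, 48, 42, 36, 36, 29, 20, 20, 18
The 2 values of 36 occupy positions 6–7 → average rank (6+7)/2 = 6.5.
The 2 values of 20 occupy positions 9–10 → average rank (9+10)/2 = 9.5.
Control values → pooled ranks: 42→5, 20→9.5, 36→6.5, 82→1, 77→2, 68→3
Rank sum = 5 + 9.5 + 6.5 + 1 + 2 + 3 = 27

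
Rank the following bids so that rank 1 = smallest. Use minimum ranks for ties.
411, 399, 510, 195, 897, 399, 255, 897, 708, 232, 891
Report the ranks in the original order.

Sorted (ascending): 195, 232, 255, 399, 399, 411, 510, 708, 891, 897, 897
The 2 values of 399 occupy positions 4–5 → each gets rank 4.
The 2 values of 897 occupy positions 10–11 → each gets rank 10.

6, 4, 7, 1, 10, 4, 3, 10, 8, 2, 9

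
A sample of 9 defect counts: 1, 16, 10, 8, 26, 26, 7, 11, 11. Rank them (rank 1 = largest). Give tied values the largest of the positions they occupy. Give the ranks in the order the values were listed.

Sorted (descending): 26, 26, 16, 11, 11, 10, 8, 7, 1
The 2 values of 26 occupy positions 1–2 → each gets rank 2.
The 2 values of 11 occupy positions 4–5 → each gets rank 5.

9, 3, 6, 7, 2, 2, 8, 5, 5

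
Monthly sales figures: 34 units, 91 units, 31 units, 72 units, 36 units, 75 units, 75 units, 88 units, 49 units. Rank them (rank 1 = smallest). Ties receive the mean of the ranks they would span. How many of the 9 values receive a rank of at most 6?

Sorted (ascending): 31, 34, 36, 49, 72, 75, 75, 88, 91
The 2 values of 75 occupy positions 6–7 → average rank (6+7)/2 = 6.5.
Ranks ≤ 6: {1, 2, 3, 4, 5} → 5 values.

5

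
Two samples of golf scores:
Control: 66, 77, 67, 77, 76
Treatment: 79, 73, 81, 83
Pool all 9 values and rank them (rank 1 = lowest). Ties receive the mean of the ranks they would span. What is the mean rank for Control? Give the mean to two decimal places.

3.60

Sorted (ascending): 66, 67, 73, 76, 77, 77, 79, 81, 83
The 2 values of 77 occupy positions 5–6 → average rank (5+6)/2 = 5.5.
Control values → pooled ranks: 66→1, 77→5.5, 67→2, 77→5.5, 76→4
Mean rank = (1 + 5.5 + 2 + 5.5 + 4) / 5 = 3.60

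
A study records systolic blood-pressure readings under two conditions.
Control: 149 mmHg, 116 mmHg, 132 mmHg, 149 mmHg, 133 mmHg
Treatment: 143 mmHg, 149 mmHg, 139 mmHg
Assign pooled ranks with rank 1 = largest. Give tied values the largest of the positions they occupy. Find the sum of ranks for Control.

27

Sorted (descending): 149, 149, 149, 143, 139, 133, 132, 116
The 3 values of 149 occupy positions 1–3 → each gets rank 3.
Control values → pooled ranks: 149→3, 116→8, 132→7, 149→3, 133→6
Rank sum = 3 + 8 + 7 + 3 + 6 = 27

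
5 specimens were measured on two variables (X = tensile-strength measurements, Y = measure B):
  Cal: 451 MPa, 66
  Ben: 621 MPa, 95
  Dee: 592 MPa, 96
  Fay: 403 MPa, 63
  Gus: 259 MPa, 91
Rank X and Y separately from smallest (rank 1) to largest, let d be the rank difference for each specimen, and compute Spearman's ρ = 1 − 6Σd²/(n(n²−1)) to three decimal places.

Ranks of variable 1: 3, 5, 4, 2, 1
Ranks of variable 2: 2, 4, 5, 1, 3
d = r₁ − r₂: 1, 1, -1, 1, -2
d²: 1, 1, 1, 1, 4; Σd² = 8
ρ = 1 − 6·8/(5·24) = 1 − 48/120 = 0.600

0.600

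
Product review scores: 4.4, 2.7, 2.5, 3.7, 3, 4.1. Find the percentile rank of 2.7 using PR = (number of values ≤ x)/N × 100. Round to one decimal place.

N = 6.
Strictly below 2.7: 1. Equal to 2.7: 1.
PR = 2/6 × 100 = 33.3

33.3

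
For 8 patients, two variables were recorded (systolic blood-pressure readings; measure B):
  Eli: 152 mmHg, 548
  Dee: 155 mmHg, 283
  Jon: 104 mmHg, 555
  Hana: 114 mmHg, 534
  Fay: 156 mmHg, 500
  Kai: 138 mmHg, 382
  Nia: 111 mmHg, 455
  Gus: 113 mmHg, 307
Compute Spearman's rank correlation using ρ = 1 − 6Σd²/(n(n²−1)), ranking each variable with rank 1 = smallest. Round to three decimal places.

-0.286

Ranks of variable 1: 6, 7, 1, 4, 8, 5, 2, 3
Ranks of variable 2: 7, 1, 8, 6, 5, 3, 4, 2
d = r₁ − r₂: -1, 6, -7, -2, 3, 2, -2, 1
d²: 1, 36, 49, 4, 9, 4, 4, 1; Σd² = 108
ρ = 1 − 6·108/(8·63) = 1 − 648/504 = -0.286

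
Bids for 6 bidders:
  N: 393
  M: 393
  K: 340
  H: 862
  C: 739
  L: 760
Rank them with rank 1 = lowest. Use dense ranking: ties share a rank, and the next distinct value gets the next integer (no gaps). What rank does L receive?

4

Sorted (ascending): 340, 393, 393, 739, 760, 862
The 2 values of 393 share dense rank 2.
Remaining distinct values take the next consecutive integers.
L has value 760 → rank 4.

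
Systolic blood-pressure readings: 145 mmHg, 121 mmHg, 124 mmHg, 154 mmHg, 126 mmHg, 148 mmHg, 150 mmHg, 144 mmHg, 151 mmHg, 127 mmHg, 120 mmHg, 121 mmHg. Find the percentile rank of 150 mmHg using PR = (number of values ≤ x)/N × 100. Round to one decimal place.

N = 12.
Strictly below 150: 9. Equal to 150: 1.
PR = 10/12 × 100 = 83.3

83.3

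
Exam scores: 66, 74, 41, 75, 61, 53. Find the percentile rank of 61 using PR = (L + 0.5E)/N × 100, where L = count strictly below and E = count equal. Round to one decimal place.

N = 6.
Strictly below 61: 2. Equal to 61: 1.
PR = (2 + 0.5·1)/6 × 100 = 41.7

41.7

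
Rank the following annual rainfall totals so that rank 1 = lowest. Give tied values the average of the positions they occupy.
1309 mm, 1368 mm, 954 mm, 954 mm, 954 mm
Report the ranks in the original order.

Sorted (ascending): 954, 954, 954, 1309, 1368
The 3 values of 954 occupy positions 1–3 → average rank 2.

4, 5, 2, 2, 2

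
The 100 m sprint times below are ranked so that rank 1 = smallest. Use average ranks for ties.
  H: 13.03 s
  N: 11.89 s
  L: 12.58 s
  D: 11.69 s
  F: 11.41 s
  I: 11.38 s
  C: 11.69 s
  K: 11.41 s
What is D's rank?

4.5

Sorted (ascending): 11.38, 11.41, 11.41, 11.69, 11.69, 11.89, 12.58, 13.03
The 2 values of 11.41 occupy positions 2–3 → average rank (2+3)/2 = 2.5.
The 2 values of 11.69 occupy positions 4–5 → average rank (4+5)/2 = 4.5.
D has value 11.69 s → rank 4.5.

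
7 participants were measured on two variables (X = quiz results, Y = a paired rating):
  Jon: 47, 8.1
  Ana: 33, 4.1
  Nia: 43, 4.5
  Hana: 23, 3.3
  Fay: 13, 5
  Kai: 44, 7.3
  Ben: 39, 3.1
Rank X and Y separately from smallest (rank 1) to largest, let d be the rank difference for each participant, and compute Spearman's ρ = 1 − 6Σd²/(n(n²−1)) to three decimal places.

Ranks of variable 1: 7, 3, 5, 2, 1, 6, 4
Ranks of variable 2: 7, 3, 4, 2, 5, 6, 1
d = r₁ − r₂: 0, 0, 1, 0, -4, 0, 3
d²: 0, 0, 1, 0, 16, 0, 9; Σd² = 26
ρ = 1 − 6·26/(7·48) = 1 − 156/336 = 0.536

0.536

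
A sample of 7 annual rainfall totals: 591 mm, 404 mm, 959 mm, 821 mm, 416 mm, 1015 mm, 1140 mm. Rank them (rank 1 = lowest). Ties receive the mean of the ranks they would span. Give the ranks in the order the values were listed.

Sorted (ascending): 404, 416, 591, 821, 959, 1015, 1140
No ties — each value takes its position as its rank.

3, 1, 5, 4, 2, 6, 7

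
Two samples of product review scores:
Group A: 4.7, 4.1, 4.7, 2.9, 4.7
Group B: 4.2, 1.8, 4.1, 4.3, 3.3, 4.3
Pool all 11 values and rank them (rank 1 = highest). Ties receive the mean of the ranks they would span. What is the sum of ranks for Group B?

Sorted (descending): 4.7, 4.7, 4.7, 4.3, 4.3, 4.2, 4.1, 4.1, 3.3, 2.9, 1.8
The 3 values of 4.7 occupy positions 1–3 → average rank 2.
The 2 values of 4.3 occupy positions 4–5 → average rank (4+5)/2 = 4.5.
The 2 values of 4.1 occupy positions 7–8 → average rank (7+8)/2 = 7.5.
Group B values → pooled ranks: 4.2→6, 1.8→11, 4.1→7.5, 4.3→4.5, 3.3→9, 4.3→4.5
Rank sum = 6 + 11 + 7.5 + 4.5 + 9 + 4.5 = 42.5

42.5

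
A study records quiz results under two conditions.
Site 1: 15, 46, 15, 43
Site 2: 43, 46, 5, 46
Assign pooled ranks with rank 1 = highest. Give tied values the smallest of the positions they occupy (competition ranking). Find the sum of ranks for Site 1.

Sorted (descending): 46, 46, 46, 43, 43, 15, 15, 5
The 3 values of 46 occupy positions 1–3 → each gets rank 1.
The 2 values of 43 occupy positions 4–5 → each gets rank 4.
The 2 values of 15 occupy positions 6–7 → each gets rank 6.
Site 1 values → pooled ranks: 15→6, 46→1, 15→6, 43→4
Rank sum = 6 + 1 + 6 + 4 = 17

17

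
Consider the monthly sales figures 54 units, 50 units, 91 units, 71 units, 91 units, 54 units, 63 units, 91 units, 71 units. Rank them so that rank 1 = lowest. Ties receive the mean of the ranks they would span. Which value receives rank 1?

Sorted (ascending): 50, 54, 54, 63, 71, 71, 91, 91, 91
The 2 values of 54 occupy positions 2–3 → average rank (2+3)/2 = 2.5.
The 2 values of 71 occupy positions 5–6 → average rank (5+6)/2 = 5.5.
The 3 values of 91 occupy positions 7–9 → average rank 8.
Rank 1 → value 50.

50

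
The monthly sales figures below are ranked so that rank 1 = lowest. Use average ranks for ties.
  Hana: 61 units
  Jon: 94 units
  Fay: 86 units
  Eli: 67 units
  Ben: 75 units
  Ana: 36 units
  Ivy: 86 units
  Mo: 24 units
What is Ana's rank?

Sorted (ascending): 24, 36, 61, 67, 75, 86, 86, 94
The 2 values of 86 occupy positions 6–7 → average rank (6+7)/2 = 6.5.
Ana has value 36 units → rank 2.

2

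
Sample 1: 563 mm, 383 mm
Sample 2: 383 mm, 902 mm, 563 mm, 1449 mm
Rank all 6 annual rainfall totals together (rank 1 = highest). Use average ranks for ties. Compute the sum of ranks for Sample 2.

12

Sorted (descending): 1449, 902, 563, 563, 383, 383
The 2 values of 563 occupy positions 3–4 → average rank (3+4)/2 = 3.5.
The 2 values of 383 occupy positions 5–6 → average rank (5+6)/2 = 5.5.
Sample 2 values → pooled ranks: 383→5.5, 902→2, 563→3.5, 1449→1
Rank sum = 5.5 + 2 + 3.5 + 1 = 12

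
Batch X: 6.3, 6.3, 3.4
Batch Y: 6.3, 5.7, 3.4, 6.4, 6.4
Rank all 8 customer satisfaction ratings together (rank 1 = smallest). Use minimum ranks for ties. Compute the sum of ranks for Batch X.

9

Sorted (ascending): 3.4, 3.4, 5.7, 6.3, 6.3, 6.3, 6.4, 6.4
The 2 values of 3.4 occupy positions 1–2 → each gets rank 1.
The 3 values of 6.3 occupy positions 4–6 → each gets rank 4.
The 2 values of 6.4 occupy positions 7–8 → each gets rank 7.
Batch X values → pooled ranks: 6.3→4, 6.3→4, 3.4→1
Rank sum = 4 + 4 + 1 = 9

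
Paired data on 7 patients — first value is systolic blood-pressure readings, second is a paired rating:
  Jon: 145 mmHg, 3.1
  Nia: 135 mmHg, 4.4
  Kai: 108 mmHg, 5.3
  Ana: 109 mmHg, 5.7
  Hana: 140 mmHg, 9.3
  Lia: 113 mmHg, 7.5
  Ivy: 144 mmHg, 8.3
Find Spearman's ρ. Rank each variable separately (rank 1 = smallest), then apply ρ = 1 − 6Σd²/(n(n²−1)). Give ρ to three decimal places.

0.000

Ranks of variable 1: 7, 4, 1, 2, 5, 3, 6
Ranks of variable 2: 1, 2, 3, 4, 7, 5, 6
d = r₁ − r₂: 6, 2, -2, -2, -2, -2, 0
d²: 36, 4, 4, 4, 4, 4, 0; Σd² = 56
ρ = 1 − 6·56/(7·48) = 1 − 336/336 = 0.000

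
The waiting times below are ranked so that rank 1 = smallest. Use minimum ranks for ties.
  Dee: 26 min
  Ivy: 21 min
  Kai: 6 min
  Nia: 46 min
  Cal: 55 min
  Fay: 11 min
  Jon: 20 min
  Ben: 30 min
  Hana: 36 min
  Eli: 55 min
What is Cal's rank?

Sorted (ascending): 6, 11, 20, 21, 26, 30, 36, 46, 55, 55
The 2 values of 55 occupy positions 9–10 → each gets rank 9.
Cal has value 55 min → rank 9.

9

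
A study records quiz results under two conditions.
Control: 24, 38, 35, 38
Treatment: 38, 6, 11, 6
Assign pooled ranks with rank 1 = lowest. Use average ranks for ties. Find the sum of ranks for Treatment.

13

Sorted (ascending): 6, 6, 11, 24, 35, 38, 38, 38
The 2 values of 6 occupy positions 1–2 → average rank (1+2)/2 = 1.5.
The 3 values of 38 occupy positions 6–8 → average rank 7.
Treatment values → pooled ranks: 38→7, 6→1.5, 11→3, 6→1.5
Rank sum = 7 + 1.5 + 3 + 1.5 = 13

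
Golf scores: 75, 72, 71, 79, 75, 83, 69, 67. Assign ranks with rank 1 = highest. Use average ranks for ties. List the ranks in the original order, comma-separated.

3.5, 5, 6, 2, 3.5, 1, 7, 8

Sorted (descending): 83, 79, 75, 75, 72, 71, 69, 67
The 2 values of 75 occupy positions 3–4 → average rank (3+4)/2 = 3.5.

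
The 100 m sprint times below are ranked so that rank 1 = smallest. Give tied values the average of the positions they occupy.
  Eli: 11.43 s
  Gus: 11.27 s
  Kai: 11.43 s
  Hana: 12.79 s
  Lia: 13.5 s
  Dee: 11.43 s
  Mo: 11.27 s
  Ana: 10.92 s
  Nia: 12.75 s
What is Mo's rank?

2.5

Sorted (ascending): 10.92, 11.27, 11.27, 11.43, 11.43, 11.43, 12.75, 12.79, 13.5
The 2 values of 11.27 occupy positions 2–3 → average rank (2+3)/2 = 2.5.
The 3 values of 11.43 occupy positions 4–6 → average rank 5.
Mo has value 11.27 s → rank 2.5.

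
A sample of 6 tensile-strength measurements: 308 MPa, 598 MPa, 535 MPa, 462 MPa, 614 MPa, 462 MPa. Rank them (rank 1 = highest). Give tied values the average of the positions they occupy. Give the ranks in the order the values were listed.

6, 2, 3, 4.5, 1, 4.5

Sorted (descending): 614, 598, 535, 462, 462, 308
The 2 values of 462 occupy positions 4–5 → average rank (4+5)/2 = 4.5.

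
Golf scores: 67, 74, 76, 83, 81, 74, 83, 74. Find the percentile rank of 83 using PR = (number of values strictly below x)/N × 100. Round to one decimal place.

N = 8.
Strictly below 83: 6. Equal to 83: 2.
PR = 6/8 × 100 = 75.0

75.0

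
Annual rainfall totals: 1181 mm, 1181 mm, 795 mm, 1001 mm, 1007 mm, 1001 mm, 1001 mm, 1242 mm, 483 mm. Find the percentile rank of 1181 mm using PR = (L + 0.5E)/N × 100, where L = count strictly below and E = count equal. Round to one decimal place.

77.8

N = 9.
Strictly below 1181: 6. Equal to 1181: 2.
PR = (6 + 0.5·2)/9 × 100 = 77.8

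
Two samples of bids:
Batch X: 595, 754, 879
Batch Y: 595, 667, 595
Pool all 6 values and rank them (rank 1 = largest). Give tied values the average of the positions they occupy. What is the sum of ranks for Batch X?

Sorted (descending): 879, 754, 667, 595, 595, 595
The 3 values of 595 occupy positions 4–6 → average rank 5.
Batch X values → pooled ranks: 595→5, 754→2, 879→1
Rank sum = 5 + 2 + 1 = 8

8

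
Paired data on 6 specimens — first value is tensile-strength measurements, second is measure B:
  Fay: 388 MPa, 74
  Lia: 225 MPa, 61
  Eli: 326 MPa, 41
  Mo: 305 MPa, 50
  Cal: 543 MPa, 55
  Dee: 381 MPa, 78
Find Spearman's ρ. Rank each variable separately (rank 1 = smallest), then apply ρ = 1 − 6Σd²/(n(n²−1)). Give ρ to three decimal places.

0.257

Ranks of variable 1: 5, 1, 3, 2, 6, 4
Ranks of variable 2: 5, 4, 1, 2, 3, 6
d = r₁ − r₂: 0, -3, 2, 0, 3, -2
d²: 0, 9, 4, 0, 9, 4; Σd² = 26
ρ = 1 − 6·26/(6·35) = 1 − 156/210 = 0.257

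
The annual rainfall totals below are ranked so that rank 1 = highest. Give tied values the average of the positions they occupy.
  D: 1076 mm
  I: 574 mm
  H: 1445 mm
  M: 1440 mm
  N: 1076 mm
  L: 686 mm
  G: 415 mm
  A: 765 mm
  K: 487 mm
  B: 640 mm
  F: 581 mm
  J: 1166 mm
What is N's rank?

4.5

Sorted (descending): 1445, 1440, 1166, 1076, 1076, 765, 686, 640, 581, 574, 487, 415
The 2 values of 1076 occupy positions 4–5 → average rank (4+5)/2 = 4.5.
N has value 1076 mm → rank 4.5.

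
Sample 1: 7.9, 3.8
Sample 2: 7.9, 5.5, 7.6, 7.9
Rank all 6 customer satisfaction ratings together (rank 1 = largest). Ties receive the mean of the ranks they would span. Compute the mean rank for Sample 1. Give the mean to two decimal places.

Sorted (descending): 7.9, 7.9, 7.9, 7.6, 5.5, 3.8
The 3 values of 7.9 occupy positions 1–3 → average rank 2.
Sample 1 values → pooled ranks: 7.9→2, 3.8→6
Mean rank = (2 + 6) / 2 = 4.00

4.00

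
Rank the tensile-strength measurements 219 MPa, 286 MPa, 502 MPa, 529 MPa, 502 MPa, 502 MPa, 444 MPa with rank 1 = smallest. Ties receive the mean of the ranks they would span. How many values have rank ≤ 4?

3

Sorted (ascending): 219, 286, 444, 502, 502, 502, 529
The 3 values of 502 occupy positions 4–6 → average rank 5.
Ranks ≤ 4: {1, 2, 3} → 3 values.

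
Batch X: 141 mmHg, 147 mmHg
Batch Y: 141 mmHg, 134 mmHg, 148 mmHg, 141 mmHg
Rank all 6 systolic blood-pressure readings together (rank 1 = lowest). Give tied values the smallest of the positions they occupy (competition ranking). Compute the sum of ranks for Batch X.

7

Sorted (ascending): 134, 141, 141, 141, 147, 148
The 3 values of 141 occupy positions 2–4 → each gets rank 2.
Batch X values → pooled ranks: 141→2, 147→5
Rank sum = 2 + 5 = 7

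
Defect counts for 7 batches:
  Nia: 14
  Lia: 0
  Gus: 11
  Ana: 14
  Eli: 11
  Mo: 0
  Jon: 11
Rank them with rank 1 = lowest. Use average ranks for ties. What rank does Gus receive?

Sorted (ascending): 0, 0, 11, 11, 11, 14, 14
The 2 values of 0 occupy positions 1–2 → average rank (1+2)/2 = 1.5.
The 3 values of 11 occupy positions 3–5 → average rank 4.
The 2 values of 14 occupy positions 6–7 → average rank (6+7)/2 = 6.5.
Gus has value 11 → rank 4.

4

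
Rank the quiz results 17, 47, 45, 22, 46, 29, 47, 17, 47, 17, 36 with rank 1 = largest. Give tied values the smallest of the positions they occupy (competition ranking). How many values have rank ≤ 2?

3

Sorted (descending): 47, 47, 47, 46, 45, 36, 29, 22, 17, 17, 17
The 3 values of 47 occupy positions 1–3 → each gets rank 1.
The 3 values of 17 occupy positions 9–11 → each gets rank 9.
Ranks ≤ 2: {1, 1, 1} → 3 values.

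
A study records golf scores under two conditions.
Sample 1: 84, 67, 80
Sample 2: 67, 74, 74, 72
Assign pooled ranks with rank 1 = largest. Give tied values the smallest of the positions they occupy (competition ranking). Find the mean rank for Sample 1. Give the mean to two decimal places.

3.00

Sorted (descending): 84, 80, 74, 74, 72, 67, 67
The 2 values of 74 occupy positions 3–4 → each gets rank 3.
The 2 values of 67 occupy positions 6–7 → each gets rank 6.
Sample 1 values → pooled ranks: 84→1, 67→6, 80→2
Mean rank = (1 + 6 + 2) / 3 = 3.00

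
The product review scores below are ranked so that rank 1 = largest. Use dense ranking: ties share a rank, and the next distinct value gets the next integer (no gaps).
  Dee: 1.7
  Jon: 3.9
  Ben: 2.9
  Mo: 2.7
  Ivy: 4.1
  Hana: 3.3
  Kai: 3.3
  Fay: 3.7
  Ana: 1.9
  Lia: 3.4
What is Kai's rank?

5

Sorted (descending): 4.1, 3.9, 3.7, 3.4, 3.3, 3.3, 2.9, 2.7, 1.9, 1.7
The 2 values of 3.3 share dense rank 5.
Remaining distinct values take the next consecutive integers.
Kai has value 3.3 → rank 5.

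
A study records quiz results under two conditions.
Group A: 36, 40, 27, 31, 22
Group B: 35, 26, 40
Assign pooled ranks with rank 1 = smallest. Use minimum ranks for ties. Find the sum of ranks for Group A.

21

Sorted (ascending): 22, 26, 27, 31, 35, 36, 40, 40
The 2 values of 40 occupy positions 7–8 → each gets rank 7.
Group A values → pooled ranks: 36→6, 40→7, 27→3, 31→4, 22→1
Rank sum = 6 + 7 + 3 + 4 + 1 = 21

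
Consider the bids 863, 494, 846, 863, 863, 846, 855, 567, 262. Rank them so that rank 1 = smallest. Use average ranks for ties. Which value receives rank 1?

262

Sorted (ascending): 262, 494, 567, 846, 846, 855, 863, 863, 863
The 2 values of 846 occupy positions 4–5 → average rank (4+5)/2 = 4.5.
The 3 values of 863 occupy positions 7–9 → average rank 8.
Rank 1 → value 262.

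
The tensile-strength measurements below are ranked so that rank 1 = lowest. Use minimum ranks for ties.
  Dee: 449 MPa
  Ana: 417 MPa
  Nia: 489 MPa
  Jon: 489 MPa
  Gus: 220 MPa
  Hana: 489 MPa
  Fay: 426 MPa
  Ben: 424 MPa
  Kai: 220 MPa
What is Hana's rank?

7

Sorted (ascending): 220, 220, 417, 424, 426, 449, 489, 489, 489
The 2 values of 220 occupy positions 1–2 → each gets rank 1.
The 3 values of 489 occupy positions 7–9 → each gets rank 7.
Hana has value 489 MPa → rank 7.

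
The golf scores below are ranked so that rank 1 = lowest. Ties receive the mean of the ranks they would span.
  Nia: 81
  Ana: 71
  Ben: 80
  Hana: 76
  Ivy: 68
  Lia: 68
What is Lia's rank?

1.5

Sorted (ascending): 68, 68, 71, 76, 80, 81
The 2 values of 68 occupy positions 1–2 → average rank (1+2)/2 = 1.5.
Lia has value 68 → rank 1.5.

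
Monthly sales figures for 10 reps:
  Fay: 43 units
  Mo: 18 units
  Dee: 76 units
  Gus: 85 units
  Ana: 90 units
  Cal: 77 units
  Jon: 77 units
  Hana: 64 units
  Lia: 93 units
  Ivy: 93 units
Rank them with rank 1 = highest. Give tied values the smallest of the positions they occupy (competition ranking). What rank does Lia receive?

Sorted (descending): 93, 93, 90, 85, 77, 77, 76, 64, 43, 18
The 2 values of 93 occupy positions 1–2 → each gets rank 1.
The 2 values of 77 occupy positions 5–6 → each gets rank 5.
Lia has value 93 units → rank 1.

1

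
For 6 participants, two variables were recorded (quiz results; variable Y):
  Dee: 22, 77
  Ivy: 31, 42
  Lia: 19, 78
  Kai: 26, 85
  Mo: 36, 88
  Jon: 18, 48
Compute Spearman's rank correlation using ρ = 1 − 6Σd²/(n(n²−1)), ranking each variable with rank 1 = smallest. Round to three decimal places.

0.371

Ranks of variable 1: 3, 5, 2, 4, 6, 1
Ranks of variable 2: 3, 1, 4, 5, 6, 2
d = r₁ − r₂: 0, 4, -2, -1, 0, -1
d²: 0, 16, 4, 1, 0, 1; Σd² = 22
ρ = 1 − 6·22/(6·35) = 1 − 132/210 = 0.371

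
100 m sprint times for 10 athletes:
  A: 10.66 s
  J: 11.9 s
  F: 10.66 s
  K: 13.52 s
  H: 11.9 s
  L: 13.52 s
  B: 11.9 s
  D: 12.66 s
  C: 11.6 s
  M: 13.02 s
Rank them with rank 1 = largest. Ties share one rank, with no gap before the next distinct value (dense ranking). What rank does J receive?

Sorted (descending): 13.52, 13.52, 13.02, 12.66, 11.9, 11.9, 11.9, 11.6, 10.66, 10.66
The 2 values of 13.52 share dense rank 1.
The 3 values of 11.9 share dense rank 4.
The 2 values of 10.66 share dense rank 6.
Remaining distinct values take the next consecutive integers.
J has value 11.9 s → rank 4.

4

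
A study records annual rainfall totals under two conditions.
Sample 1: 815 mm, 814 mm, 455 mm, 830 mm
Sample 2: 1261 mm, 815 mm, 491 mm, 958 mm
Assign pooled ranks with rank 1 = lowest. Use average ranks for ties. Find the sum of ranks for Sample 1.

14.5

Sorted (ascending): 455, 491, 814, 815, 815, 830, 958, 1261
The 2 values of 815 occupy positions 4–5 → average rank (4+5)/2 = 4.5.
Sample 1 values → pooled ranks: 815→4.5, 814→3, 455→1, 830→6
Rank sum = 4.5 + 3 + 1 + 6 = 14.5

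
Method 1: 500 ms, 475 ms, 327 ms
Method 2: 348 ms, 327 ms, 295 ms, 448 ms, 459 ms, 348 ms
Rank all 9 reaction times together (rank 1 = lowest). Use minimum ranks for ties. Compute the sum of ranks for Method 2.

Sorted (ascending): 295, 327, 327, 348, 348, 448, 459, 475, 500
The 2 values of 327 occupy positions 2–3 → each gets rank 2.
The 2 values of 348 occupy positions 4–5 → each gets rank 4.
Method 2 values → pooled ranks: 348→4, 327→2, 295→1, 448→6, 459→7, 348→4
Rank sum = 4 + 2 + 1 + 6 + 7 + 4 = 24

24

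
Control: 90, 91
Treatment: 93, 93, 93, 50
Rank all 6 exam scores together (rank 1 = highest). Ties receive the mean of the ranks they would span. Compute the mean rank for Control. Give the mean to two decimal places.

Sorted (descending): 93, 93, 93, 91, 90, 50
The 3 values of 93 occupy positions 1–3 → average rank 2.
Control values → pooled ranks: 90→5, 91→4
Mean rank = (5 + 4) / 2 = 4.50

4.50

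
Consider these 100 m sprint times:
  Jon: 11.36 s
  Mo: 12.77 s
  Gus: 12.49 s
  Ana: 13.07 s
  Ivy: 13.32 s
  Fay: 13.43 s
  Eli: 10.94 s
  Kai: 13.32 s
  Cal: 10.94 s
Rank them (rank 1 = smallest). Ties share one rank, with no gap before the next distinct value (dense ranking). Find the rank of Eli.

1

Sorted (ascending): 10.94, 10.94, 11.36, 12.49, 12.77, 13.07, 13.32, 13.32, 13.43
The 2 values of 10.94 share dense rank 1.
The 2 values of 13.32 share dense rank 6.
Remaining distinct values take the next consecutive integers.
Eli has value 10.94 s → rank 1.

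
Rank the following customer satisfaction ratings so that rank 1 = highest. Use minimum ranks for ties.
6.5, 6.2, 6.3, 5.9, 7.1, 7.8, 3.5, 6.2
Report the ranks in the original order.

3, 5, 4, 7, 2, 1, 8, 5

Sorted (descending): 7.8, 7.1, 6.5, 6.3, 6.2, 6.2, 5.9, 3.5
The 2 values of 6.2 occupy positions 5–6 → each gets rank 5.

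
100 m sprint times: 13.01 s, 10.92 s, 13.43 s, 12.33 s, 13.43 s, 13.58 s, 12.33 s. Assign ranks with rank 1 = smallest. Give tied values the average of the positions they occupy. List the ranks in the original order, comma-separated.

4, 1, 5.5, 2.5, 5.5, 7, 2.5

Sorted (ascending): 10.92, 12.33, 12.33, 13.01, 13.43, 13.43, 13.58
The 2 values of 12.33 occupy positions 2–3 → average rank (2+3)/2 = 2.5.
The 2 values of 13.43 occupy positions 5–6 → average rank (5+6)/2 = 5.5.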